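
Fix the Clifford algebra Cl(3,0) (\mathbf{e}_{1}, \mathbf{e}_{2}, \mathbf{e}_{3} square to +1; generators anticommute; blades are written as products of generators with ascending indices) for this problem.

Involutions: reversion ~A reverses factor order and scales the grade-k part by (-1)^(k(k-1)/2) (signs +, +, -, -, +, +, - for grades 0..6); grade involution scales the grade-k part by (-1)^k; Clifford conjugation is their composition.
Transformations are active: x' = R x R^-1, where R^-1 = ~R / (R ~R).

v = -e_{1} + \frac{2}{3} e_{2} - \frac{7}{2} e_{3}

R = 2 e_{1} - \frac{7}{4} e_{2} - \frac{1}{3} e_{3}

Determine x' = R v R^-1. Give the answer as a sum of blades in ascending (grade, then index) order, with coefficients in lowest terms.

~R = 2 e_{1} - \frac{7}{4} e_{2} - \frac{1}{3} e_{3}, and R ~R = \frac{1033}{144}, so R^-1 = ~R / (\frac{1033}{144}).
R v = -2 - \frac{5}{12} e_{1} e_{2} - \frac{22}{3} e_{1} e_{3} + \frac{457}{72} e_{2} e_{3}
Answer: -\frac{119}{1033} e_{1} + \frac{958}{3099} e_{2} + \frac{7615}{2066} e_{3}


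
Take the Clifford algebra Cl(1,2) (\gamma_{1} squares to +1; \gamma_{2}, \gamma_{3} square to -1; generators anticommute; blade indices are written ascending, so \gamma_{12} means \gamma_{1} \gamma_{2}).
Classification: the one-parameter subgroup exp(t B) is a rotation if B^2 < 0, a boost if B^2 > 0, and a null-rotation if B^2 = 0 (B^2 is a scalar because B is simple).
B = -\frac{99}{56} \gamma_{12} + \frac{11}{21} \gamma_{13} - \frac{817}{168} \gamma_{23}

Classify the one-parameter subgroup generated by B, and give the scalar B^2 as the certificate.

B^2 term by term: the squares give (-\frac{99}{56})^2*(\gamma_{12})^2 + (\frac{11}{21})^2*(\gamma_{13})^2 + (-\frac{817}{168})^2*(\gamma_{23})^2 = \frac{9801}{3136}*(+1) + \frac{121}{441}*(+1) + \frac{667489}{28224}*(-1) = -\frac{81}{4} (each basis 2-blade squares to minus the product of its generators' squares); cross terms between blades sharing an index anticommute and cancel. So B^2 = -\frac{81}{4}.
Answer: rotation, certificate B^2 = -\frac{81}{4}. Why this suffices: the scalar -\frac{81}{4} survives any versor conjugation, so its sign alone determines the class however B is presented.


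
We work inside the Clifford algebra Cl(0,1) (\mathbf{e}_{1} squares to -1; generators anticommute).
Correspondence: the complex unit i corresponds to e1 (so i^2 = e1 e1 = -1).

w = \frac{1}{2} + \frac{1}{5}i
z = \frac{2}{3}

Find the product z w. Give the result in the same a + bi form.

In blades: z = \frac{2}{3}, w = \frac{1}{2} + \frac{1}{5} e_{1}.
Distribute z over w term by term (generator squares from the signature, products reordered to ascending indices): (\frac{2}{3})*w = \frac{1}{3} + \frac{2}{15} e_{1}.
Sum: \frac{1}{3} + \frac{2}{15} e_{1}; translating back through the correspondence:
Answer: \frac{1}{3} + \frac{2}{15}i


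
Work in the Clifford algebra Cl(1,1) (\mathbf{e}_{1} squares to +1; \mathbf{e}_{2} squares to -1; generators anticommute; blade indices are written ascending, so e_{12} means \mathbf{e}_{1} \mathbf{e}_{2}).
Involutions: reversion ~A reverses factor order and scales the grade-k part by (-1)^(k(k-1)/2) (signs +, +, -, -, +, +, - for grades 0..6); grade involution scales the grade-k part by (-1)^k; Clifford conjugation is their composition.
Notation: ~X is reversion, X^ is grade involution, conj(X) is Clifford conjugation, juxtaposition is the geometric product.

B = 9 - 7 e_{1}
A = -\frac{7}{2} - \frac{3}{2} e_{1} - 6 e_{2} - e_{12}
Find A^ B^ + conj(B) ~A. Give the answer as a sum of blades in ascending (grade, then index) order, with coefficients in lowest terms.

first term: -21 - 11 e_{1} + 61 e_{2} - 51 e_{12}
second term: -42 - 38 e_{1} - 47 e_{2} - 33 e_{12}
Answer: -63 - 49 e_{1} + 14 e_{2} - 84 e_{12}


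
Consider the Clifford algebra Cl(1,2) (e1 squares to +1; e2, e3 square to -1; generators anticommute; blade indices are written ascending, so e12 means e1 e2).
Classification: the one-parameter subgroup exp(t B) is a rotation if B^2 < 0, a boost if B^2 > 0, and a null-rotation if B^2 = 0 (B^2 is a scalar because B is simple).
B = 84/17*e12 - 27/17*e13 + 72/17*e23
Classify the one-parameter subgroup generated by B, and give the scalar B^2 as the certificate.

B^2 term by term: the squares give (84/17)^2*(e12)^2 + (-27/17)^2*(e13)^2 + (72/17)^2*(e23)^2 = 7056/289*(+1) + 729/289*(+1) + 5184/289*(-1) = 9 (each basis 2-blade squares to minus the product of its generators' squares); cross terms between blades sharing an index anticommute and cancel. So B^2 = 9.
Answer: boost, certificate B^2 = 9. The invariant at work: B^2 = 9 is unchanged by conjugation, hence its sign classifies the subgroup whatever basis B is written in.


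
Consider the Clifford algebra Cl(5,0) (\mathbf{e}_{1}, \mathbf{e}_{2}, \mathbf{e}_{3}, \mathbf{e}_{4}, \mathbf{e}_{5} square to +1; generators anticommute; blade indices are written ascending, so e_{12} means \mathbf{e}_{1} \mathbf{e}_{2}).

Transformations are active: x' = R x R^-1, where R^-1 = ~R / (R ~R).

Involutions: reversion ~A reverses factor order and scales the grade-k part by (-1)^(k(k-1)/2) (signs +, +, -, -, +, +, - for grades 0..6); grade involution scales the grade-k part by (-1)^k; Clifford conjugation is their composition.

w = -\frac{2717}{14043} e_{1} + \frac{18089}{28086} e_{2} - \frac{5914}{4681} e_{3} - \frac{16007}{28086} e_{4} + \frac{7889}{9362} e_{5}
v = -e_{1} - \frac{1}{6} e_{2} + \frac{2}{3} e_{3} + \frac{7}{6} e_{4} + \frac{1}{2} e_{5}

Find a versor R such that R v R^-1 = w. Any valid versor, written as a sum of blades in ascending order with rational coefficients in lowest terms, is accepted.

Take R = v + w = -\frac{16760}{14043} e_{1} + \frac{6704}{14043} e_{2} - \frac{8380}{14043} e_{3} + \frac{8380}{14043} e_{4} + \frac{6285}{4681} e_{5}. Because q(v) = q(w) = \frac{37}{12}, conjugation by R sends v exactly to w.
Answer: -\frac{16760}{14043} e_{1} + \frac{6704}{14043} e_{2} - \frac{8380}{14043} e_{3} + \frac{8380}{14043} e_{4} + \frac{6285}{4681} e_{5}


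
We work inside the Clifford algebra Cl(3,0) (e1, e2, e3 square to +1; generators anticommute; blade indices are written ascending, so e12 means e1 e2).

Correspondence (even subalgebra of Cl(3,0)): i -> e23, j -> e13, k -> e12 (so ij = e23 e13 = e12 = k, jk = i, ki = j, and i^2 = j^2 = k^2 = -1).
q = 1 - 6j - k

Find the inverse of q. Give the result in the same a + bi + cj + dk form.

In blades: q = 1 - e12 - 6*e13.
With qbar = 1 + e12 + 6*e13 (scalar fixed, mapped units negated), q qbar = 38 (the sum of squared coefficients), so q^-1 = qbar / (38) = 1/38 + 1/38*e12 + 3/19*e13; translating back:
Answer: 1/38 + 3/19*j + 1/38*k


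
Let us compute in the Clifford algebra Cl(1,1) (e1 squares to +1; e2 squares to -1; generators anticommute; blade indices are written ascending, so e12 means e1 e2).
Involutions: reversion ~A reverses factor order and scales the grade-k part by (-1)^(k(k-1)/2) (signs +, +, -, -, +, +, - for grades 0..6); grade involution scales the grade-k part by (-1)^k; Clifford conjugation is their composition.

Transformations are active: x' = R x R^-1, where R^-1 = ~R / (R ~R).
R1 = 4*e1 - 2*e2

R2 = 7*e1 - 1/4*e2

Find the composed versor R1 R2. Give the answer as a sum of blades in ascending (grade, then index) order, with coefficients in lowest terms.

Distribute over the terms of R1 (each basis-blade product reordered to ascending indices, repeated generators contracted through their squares):
(4*e1) R2 = 28 - e12
(-2*e2) R2 = -1/2 + 14*e12
Summing the partial products and collecting blades:
Answer: 55/2 + 13*e12


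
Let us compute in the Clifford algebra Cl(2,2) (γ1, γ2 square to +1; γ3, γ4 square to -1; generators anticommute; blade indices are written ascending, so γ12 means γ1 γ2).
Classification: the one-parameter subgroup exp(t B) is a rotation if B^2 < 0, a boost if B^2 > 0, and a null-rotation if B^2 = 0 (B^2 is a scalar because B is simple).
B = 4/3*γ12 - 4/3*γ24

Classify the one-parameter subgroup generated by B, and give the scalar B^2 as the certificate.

B^2 term by term: the squares give (4/3)^2*(γ12)^2 + (-4/3)^2*(γ24)^2 = 16/9*(-1) + 16/9*(+1) = 0 (each basis 2-blade squares to minus the product of its generators' squares); cross terms between blades sharing an index anticommute and cancel. So B^2 = 0.
Answer: null-rotation, certificate B^2 = 0. The scalar 0 is the complete invariant here: its sign names the subgroup type.


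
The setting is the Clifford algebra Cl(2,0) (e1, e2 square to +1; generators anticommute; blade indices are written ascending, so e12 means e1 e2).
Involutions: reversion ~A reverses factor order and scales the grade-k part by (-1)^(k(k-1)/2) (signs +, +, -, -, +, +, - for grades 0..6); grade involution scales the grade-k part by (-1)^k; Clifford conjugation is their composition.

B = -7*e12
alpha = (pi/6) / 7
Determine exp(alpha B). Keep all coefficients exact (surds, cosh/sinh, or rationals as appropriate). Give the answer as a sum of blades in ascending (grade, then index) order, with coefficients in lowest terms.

B^2 = (-7)^2*(e12)^2 = 49*(-1) = -49 (a basis 2-blade squares to minus the product of its generators' squares).
B^2 = -49 — B^2 < 0, so the exponential closes trigonometrically: l = 7, alpha*l = pi/6, so exp(alpha B) = cos(pi/6) + (sin(pi/6)/7)*B = sqrt(3)/2 + (1/14)*B.
Answer: sqrt(3)/2 - 1/2*e12


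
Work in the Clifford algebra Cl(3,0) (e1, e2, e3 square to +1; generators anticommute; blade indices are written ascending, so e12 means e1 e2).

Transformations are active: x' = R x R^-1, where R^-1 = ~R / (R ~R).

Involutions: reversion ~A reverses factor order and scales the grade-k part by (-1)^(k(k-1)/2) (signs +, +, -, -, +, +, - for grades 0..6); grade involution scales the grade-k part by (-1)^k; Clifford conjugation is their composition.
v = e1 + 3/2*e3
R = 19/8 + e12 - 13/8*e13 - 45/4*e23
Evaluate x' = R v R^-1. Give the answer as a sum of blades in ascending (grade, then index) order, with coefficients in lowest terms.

~R = 19/8 - e12 + 13/8*e13 + 45/4*e23, and R ~R = 4347/32, so R^-1 = ~R / (4347/32).
R v = -1/16*e1 - 143/8*e2 + 83/16*e3 - 39/4*e123
Answer: 761/1242*e1 - 533/621*e2 - 908/621*e3


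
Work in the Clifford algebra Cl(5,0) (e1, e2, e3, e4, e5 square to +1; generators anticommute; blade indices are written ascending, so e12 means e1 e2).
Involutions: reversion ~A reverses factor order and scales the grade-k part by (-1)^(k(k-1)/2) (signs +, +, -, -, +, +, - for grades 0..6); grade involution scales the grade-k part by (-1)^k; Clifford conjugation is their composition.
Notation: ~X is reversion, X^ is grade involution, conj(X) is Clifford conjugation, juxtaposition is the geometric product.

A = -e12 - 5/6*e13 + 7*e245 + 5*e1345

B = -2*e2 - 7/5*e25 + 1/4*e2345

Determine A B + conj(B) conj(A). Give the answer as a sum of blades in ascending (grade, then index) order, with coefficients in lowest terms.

first term: 2*e1 - 7/4*e3 - 49/5*e4 + 5/4*e12 + 7/5*e15 - 14*e45 - 5/3*e123 + 7*e1234 - 7/6*e1235 + 5/24*e1245 - 1/4*e1345 + 10*e12345
second term: -2*e1 + 7/4*e3 + 49/5*e4 - 5/4*e12 - 7/5*e15 + 14*e45 - 5/3*e123 + 7*e1234 - 7/6*e1235 + 5/24*e1245 - 1/4*e1345 - 10*e12345
Answer: -10/3*e123 + 14*e1234 - 7/3*e1235 + 5/12*e1245 - 1/2*e1345


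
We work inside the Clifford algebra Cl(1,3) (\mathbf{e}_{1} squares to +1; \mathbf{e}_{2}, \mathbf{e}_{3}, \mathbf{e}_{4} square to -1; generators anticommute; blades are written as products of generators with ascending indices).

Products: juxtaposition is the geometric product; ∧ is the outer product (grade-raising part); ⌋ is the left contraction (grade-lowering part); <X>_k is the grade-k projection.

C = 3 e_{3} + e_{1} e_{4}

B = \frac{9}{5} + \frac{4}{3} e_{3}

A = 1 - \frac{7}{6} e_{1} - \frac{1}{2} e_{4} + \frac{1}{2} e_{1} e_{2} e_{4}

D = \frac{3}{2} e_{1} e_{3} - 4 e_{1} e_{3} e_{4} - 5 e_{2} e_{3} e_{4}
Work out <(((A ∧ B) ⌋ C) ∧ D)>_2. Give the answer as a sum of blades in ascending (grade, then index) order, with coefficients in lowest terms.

step 1: \frac{9}{5} - \frac{21}{10} e_{1} + \frac{4}{3} e_{3} - \frac{9}{10} e_{4} - \frac{14}{9} e_{1} e_{3} + \frac{2}{3} e_{3} e_{4} + \frac{9}{10} e_{1} e_{2} e_{4} - \frac{2}{3} e_{1} e_{2} e_{3} e_{4}
step 2: -4 - \frac{9}{10} e_{1} + \frac{27}{5} e_{3} - \frac{21}{10} e_{4} + \frac{9}{5} e_{1} e_{4}
step 3: -6 e_{1} e_{3} + \frac{257}{20} e_{1} e_{3} e_{4} + 20 e_{2} e_{3} e_{4} + \frac{9}{2} e_{1} e_{2} e_{3} e_{4}
step 4: -6 e_{1} e_{3}
Answer: -6 e_{1} e_{3}


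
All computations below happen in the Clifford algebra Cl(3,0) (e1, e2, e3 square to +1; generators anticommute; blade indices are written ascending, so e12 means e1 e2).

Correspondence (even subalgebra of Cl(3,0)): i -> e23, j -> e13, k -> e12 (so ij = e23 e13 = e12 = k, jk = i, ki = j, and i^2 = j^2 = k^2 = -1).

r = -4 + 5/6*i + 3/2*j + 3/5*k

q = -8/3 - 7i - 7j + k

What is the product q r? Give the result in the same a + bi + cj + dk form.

In blades: q = -8/3 + e12 - 7*e13 - 7*e23, r = -4 + 3/5*e12 + 3/2*e13 + 5/6*e23.
Distribute q over r term by term (generator squares from the signature, products reordered to ascending indices): (-8/3)*r = 32/3 - 8/5*e12 - 4*e13 - 20/9*e23; (e12)*r = -3/5 - 4*e12 + 5/6*e13 - 3/2*e23; (-7*e13)*r = 21/2 + 35/6*e12 + 28*e13 - 21/5*e23; (-7*e23)*r = 35/6 - 21/2*e12 + 21/5*e13 + 28*e23.
Sum: 132/5 - 154/15*e12 + 871/30*e13 + 1807/90*e23; translating back through the correspondence:
Answer: 132/5 + 1807/90*i + 871/30*j - 154/15*k


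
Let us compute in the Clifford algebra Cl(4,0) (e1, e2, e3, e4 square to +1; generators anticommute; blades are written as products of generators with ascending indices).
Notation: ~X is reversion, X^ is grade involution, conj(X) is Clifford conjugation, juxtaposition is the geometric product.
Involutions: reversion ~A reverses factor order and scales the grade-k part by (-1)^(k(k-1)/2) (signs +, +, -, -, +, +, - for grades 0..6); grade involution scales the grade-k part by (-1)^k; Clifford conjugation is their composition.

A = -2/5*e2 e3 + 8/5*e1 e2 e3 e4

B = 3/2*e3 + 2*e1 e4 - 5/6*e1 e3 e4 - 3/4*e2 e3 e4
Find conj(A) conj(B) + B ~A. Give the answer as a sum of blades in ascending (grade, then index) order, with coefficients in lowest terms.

first term: 6/5*e1 - 29/15*e2 + 3/10*e4 + 16/5*e2 e3 + 31/15*e1 e2 e4 - 4/5*e1 e2 e3 e4
second term: -6/5*e1 + 11/15*e2 + 3/10*e4 - 16/5*e2 e3 + 41/15*e1 e2 e4 + 4/5*e1 e2 e3 e4
Answer: -6/5*e2 + 3/5*e4 + 24/5*e1 e2 e4


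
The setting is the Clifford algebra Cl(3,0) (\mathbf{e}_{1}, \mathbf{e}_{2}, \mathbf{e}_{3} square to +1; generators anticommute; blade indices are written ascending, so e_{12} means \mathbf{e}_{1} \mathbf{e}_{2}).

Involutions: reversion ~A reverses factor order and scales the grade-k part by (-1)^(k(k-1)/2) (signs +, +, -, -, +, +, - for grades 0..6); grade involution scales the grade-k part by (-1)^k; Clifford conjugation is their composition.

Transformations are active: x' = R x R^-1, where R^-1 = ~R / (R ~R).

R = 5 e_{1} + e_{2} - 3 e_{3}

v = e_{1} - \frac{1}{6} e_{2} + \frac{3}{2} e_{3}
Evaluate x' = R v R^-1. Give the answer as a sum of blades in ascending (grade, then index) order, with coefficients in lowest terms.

~R = 5 e_{1} + e_{2} - 3 e_{3}, and R ~R = 35, so R^-1 = ~R / (35).
R v = \frac{1}{3} - \frac{11}{6} e_{12} + \frac{21}{2} e_{13} + e_{23}
Answer: -\frac{19}{21} e_{1} + \frac{13}{70} e_{2} - \frac{109}{70} e_{3}


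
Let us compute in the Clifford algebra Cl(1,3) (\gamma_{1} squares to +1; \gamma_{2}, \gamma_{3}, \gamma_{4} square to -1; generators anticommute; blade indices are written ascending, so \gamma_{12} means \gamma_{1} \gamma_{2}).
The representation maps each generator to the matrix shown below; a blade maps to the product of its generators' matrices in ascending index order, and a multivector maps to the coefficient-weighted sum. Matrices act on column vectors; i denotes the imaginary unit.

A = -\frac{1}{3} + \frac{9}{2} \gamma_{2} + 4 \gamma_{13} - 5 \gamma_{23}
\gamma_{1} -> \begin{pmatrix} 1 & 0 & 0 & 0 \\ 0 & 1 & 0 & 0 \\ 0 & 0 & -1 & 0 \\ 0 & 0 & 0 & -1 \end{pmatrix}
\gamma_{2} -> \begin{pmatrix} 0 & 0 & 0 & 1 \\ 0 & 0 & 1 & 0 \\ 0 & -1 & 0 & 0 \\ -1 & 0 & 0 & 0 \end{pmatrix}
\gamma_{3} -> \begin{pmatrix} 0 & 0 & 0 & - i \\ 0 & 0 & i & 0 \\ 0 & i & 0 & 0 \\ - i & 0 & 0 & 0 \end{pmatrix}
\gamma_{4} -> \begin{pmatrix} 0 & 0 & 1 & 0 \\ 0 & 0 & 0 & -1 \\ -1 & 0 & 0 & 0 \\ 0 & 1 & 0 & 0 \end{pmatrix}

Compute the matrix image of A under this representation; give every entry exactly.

Bivector images (products of the table entries): rho(\gamma_{13}) = rho(\gamma_{1})rho(\gamma_{3}) = \begin{pmatrix} 0 & 0 & 0 & - i \\ 0 & 0 & i & 0 \\ 0 & - i & 0 & 0 \\ i & 0 & 0 & 0 \end{pmatrix}; rho(\gamma_{23}) = rho(\gamma_{2})rho(\gamma_{3}) = \begin{pmatrix} - i & 0 & 0 & 0 \\ 0 & i & 0 & 0 \\ 0 & 0 & - i & 0 \\ 0 & 0 & 0 & i \end{pmatrix}.
M = (-\frac{1}{3})*1 + (\frac{9}{2})*rho(\gamma_{2}) + (4)*rho(\gamma_{13}) + (-5)*rho(\gamma_{23}), summed entrywise (1 is the identity matrix):
Answer: \begin{pmatrix} - \frac{1}{3} + 5 i & 0 & 0 & \frac{9}{2} - 4 i \\ 0 & - \frac{1}{3} - 5 i & \frac{9}{2} + 4 i & 0 \\ 0 & - \frac{9}{2} - 4 i & - \frac{1}{3} + 5 i & 0 \\ - \frac{9}{2} + 4 i & 0 & 0 & - \frac{1}{3} - 5 i \end{pmatrix}


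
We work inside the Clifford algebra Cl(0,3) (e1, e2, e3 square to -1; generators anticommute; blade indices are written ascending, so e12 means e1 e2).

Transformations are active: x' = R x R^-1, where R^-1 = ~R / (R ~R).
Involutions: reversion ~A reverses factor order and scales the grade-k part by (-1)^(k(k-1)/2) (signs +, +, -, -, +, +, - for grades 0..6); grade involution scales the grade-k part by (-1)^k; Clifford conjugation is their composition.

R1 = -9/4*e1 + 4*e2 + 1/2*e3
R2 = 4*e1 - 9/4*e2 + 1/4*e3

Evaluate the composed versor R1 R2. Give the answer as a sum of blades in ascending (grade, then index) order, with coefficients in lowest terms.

Distribute over the terms of R1 (each basis-blade product reordered to ascending indices, repeated generators contracted through their squares):
(-9/4*e1) R2 = 9 + 81/16*e12 - 9/16*e13
(4*e2) R2 = 9 - 16*e12 + e23
(1/2*e3) R2 = -1/8 - 2*e13 + 9/8*e23
Summing the partial products and collecting blades:
Answer: 143/8 - 175/16*e12 - 41/16*e13 + 17/8*e23


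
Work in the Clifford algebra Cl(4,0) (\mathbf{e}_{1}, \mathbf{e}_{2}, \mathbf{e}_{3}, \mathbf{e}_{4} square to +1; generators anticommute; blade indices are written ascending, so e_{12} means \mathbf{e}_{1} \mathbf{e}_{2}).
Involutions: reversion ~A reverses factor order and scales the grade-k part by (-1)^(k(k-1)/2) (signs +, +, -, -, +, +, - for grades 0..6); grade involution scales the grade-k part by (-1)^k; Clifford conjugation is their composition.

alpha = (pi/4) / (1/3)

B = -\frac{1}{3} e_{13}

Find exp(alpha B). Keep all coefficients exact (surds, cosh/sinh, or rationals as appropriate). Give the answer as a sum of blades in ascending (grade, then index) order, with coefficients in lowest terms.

B^2 = (-\frac{1}{3})^2*(e_{13})^2 = \frac{1}{9}*(-1) = -\frac{1}{9} (a basis 2-blade squares to minus the product of its generators' squares).
B^2 = -\frac{1}{9} — B^2 < 0, so the exponential closes trigonometrically: l = \frac{1}{3}, alpha*l = \frac{\pi}{4}, so exp(alpha B) = cos(\frac{\pi}{4}) + (sin(\frac{\pi}{4})/(\frac{1}{3}))*B = \frac{\sqrt{2}}{2} + (\frac{3 \sqrt{2}}{2})*B.
Answer: \frac{\sqrt{2}}{2} - \frac{\sqrt{2}}{2} e_{13}


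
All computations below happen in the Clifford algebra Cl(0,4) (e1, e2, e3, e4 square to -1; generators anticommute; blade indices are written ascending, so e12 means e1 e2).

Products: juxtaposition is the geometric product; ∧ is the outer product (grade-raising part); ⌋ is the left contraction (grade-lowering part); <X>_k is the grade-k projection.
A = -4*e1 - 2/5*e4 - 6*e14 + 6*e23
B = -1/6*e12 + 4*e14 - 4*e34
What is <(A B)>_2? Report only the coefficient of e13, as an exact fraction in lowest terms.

step 1: 24 - 8/5*e1 - 2/3*e2 + 8/5*e3 + 16*e4 + 23*e13 + 23*e24 + 1/15*e124 + 16*e134 + 24*e1234
step 2: 23*e13 + 23*e24
Answer: 23


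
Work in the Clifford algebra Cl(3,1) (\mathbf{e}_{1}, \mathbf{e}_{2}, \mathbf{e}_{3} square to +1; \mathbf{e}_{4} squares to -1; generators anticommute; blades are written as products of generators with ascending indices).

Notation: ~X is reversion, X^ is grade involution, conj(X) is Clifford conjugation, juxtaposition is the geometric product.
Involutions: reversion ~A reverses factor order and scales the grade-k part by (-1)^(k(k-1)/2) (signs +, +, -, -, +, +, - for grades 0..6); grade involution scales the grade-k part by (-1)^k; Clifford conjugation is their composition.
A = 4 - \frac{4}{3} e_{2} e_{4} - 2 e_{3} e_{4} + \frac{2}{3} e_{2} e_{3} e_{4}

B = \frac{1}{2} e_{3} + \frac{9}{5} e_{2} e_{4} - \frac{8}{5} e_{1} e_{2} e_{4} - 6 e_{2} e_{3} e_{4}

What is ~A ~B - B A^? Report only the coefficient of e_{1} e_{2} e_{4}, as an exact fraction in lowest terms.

first term: -\frac{32}{5} + \frac{32}{15} e_{1} + 12 e_{2} - \frac{36}{5} e_{3} - e_{4} - \frac{16}{15} e_{1} e_{3} + \frac{18}{5} e_{2} e_{3} - \frac{103}{15} e_{2} e_{4} - \frac{16}{5} e_{1} e_{2} e_{3} + \frac{32}{5} e_{1} e_{2} e_{4} + \frac{70}{3} e_{2} e_{3} e_{4}
second term: \frac{8}{5} + \frac{32}{15} e_{1} + 12 e_{2} - \frac{24}{5} e_{3} - e_{4} - \frac{16}{15} e_{1} e_{3} - \frac{18}{5} e_{2} e_{3} + \frac{113}{15} e_{2} e_{4} + \frac{16}{5} e_{1} e_{2} e_{3} - \frac{32}{5} e_{1} e_{2} e_{4} - \frac{70}{3} e_{2} e_{3} e_{4}
Answer: \frac{64}{5}


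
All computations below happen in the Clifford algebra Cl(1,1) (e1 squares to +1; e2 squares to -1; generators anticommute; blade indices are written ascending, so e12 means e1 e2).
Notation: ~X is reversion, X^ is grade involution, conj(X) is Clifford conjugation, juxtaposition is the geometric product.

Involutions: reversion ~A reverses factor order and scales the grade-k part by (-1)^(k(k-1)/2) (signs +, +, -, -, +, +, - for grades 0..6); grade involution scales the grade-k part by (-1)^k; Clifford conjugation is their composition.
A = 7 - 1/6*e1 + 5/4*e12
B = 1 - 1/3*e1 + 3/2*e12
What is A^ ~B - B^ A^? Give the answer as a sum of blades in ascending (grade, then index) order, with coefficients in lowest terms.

first term: 365/72 - 13/6*e1 + 1/6*e2 - 37/4*e12
second term: 643/72 + 5/2*e1 + 1/6*e2 + 47/4*e12
Answer: -139/36 - 14/3*e1 - 21*e12


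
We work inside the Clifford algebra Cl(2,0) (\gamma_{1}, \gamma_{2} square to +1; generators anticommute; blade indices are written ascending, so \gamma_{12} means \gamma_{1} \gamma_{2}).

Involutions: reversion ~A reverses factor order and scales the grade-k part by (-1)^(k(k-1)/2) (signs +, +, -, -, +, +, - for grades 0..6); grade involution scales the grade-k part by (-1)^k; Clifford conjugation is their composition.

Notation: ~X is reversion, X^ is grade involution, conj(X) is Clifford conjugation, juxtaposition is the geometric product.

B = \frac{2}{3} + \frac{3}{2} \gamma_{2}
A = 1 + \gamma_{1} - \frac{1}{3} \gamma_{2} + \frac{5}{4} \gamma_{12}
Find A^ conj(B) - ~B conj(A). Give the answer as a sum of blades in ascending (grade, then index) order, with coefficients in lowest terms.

first term: \frac{1}{6} - \frac{61}{24} \gamma_{1} - \frac{23}{18} \gamma_{2} + \frac{7}{3} \gamma_{12}
second term: \frac{7}{6} + \frac{29}{24} \gamma_{1} + \frac{31}{18} \gamma_{2} + \frac{2}{3} \gamma_{12}
Answer: -1 - \frac{15}{4} \gamma_{1} - 3 \gamma_{2} + \frac{5}{3} \gamma_{12}


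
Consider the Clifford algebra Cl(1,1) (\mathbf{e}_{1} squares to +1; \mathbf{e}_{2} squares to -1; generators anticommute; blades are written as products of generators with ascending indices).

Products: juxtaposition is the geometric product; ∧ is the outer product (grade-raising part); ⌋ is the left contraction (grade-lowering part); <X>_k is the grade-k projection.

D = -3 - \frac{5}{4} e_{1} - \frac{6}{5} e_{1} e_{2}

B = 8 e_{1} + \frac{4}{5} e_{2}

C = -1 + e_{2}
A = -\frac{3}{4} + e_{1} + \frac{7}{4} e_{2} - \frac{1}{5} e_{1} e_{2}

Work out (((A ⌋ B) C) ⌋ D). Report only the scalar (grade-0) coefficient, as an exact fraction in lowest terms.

step 1: \frac{33}{5} - 6 e_{1} - \frac{3}{5} e_{2}
step 2: -6 + 6 e_{1} + \frac{36}{5} e_{2} - 6 e_{1} e_{2}
step 3: \frac{177}{10} - \frac{57}{50} e_{1} - \frac{36}{5} e_{2} + \frac{36}{5} e_{1} e_{2}
Answer: \frac{177}{10}


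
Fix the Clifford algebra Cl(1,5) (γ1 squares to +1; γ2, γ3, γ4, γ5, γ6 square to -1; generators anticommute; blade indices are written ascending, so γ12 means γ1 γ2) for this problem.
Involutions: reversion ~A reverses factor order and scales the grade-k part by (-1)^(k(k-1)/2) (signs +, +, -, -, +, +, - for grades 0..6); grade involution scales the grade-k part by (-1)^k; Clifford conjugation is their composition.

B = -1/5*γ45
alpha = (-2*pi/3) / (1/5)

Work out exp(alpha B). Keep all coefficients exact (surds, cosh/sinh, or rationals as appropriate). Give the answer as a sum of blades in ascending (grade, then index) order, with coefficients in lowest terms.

B^2 = (-1/5)^2*(γ45)^2 = 1/25*(-1) = -1/25 (a basis 2-blade squares to minus the product of its generators' squares).
B^2 = -1/25 — since the square is negative, the closed form is circular: l = 1/5, alpha*l = -2*pi/3, so exp(alpha B) = cos(-2*pi/3) + (sin(-2*pi/3)/(1/5))*B = -1/2 + (-5*sqrt(3)/2)*B.
Answer: -1/2 + sqrt(3)/2*γ45


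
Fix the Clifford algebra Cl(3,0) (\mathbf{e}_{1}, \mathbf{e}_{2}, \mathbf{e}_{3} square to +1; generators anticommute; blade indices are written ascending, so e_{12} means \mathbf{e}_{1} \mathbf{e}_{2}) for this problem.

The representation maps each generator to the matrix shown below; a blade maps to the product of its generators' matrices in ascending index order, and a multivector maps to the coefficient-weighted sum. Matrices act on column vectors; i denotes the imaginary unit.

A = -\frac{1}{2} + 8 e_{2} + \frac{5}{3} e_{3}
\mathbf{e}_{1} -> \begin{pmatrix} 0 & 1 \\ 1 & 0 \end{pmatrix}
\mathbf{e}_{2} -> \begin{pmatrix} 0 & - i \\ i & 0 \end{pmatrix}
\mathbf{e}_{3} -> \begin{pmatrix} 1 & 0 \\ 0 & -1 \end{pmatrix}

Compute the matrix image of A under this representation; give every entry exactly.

M = (-\frac{1}{2})*1 + (8)*rho(e_{2}) + (\frac{5}{3})*rho(e_{3}), summed entrywise (1 is the identity matrix):
Answer: \begin{pmatrix} \frac{7}{6} & - 8 i \\ 8 i & - \frac{13}{6} \end{pmatrix}


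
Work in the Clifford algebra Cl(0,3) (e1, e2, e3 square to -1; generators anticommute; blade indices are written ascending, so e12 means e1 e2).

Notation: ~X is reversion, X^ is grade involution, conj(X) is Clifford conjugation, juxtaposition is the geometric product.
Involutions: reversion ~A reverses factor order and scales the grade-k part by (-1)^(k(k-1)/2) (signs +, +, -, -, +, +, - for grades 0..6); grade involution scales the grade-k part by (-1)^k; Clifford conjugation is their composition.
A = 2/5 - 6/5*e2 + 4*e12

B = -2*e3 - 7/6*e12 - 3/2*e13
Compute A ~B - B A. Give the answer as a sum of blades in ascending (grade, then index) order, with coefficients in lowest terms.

first term: -14/3 - 7/5*e1 - 4/5*e3 + 7/15*e12 + 3/5*e13 + 42/5*e23 - 31/5*e123
second term: 14/3 - 7/5*e1 - 4/5*e3 - 7/15*e12 - 3/5*e13 + 18/5*e23 - 49/5*e123
Answer: -28/3 + 14/15*e12 + 6/5*e13 + 24/5*e23 + 18/5*e123


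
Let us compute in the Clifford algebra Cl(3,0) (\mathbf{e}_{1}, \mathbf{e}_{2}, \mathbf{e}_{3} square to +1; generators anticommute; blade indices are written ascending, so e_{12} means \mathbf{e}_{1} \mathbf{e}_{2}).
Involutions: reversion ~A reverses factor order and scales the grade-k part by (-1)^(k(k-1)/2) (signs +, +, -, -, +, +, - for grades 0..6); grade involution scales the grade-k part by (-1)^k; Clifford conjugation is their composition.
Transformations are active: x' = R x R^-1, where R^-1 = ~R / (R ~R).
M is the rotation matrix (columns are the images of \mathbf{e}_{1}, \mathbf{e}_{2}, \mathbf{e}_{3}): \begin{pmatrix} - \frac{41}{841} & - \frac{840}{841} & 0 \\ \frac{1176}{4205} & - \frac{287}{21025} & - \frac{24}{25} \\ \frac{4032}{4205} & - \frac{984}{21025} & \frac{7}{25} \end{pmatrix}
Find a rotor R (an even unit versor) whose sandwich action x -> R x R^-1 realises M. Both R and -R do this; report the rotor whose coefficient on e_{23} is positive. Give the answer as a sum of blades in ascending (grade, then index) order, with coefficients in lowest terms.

Method: write R = a + b12*e_{12} + b13*e_{13} + b23*e_{23} with a^2 + b12^2 + b13^2 + b23^2 = 1 (so R^-1 = ~R). Expanding the columns R e_j ~R gives tr M = 4a^2 - 1 and, from the antisymmetric part, M21 - M12 = -4a*b12, M13 - M31 = 4a*b13, M32 - M23 = -4a*b23.
Here tr M = \frac{183}{841}, so a^2 = (1 + tr M)/4 = \frac{256}{841} and a = ±\frac{16}{29}. Taking a = \frac{16}{29}: M21 - M12 = \frac{5376}{4205}, M13 - M31 = -\frac{4032}{4205}, M32 - M23 = \frac{768}{841}, giving b12 = -\frac{84}{145}, b13 = -\frac{63}{145}, b23 = -\frac{12}{29}, i.e. R = \frac{16}{29} - \frac{84}{145} e_{12} - \frac{63}{145} e_{13} - \frac{12}{29} e_{23}.
Its e_{23} coefficient is negative, so report the other preimage -R.
Answer: -\frac{16}{29} + \frac{84}{145} e_{12} + \frac{63}{145} e_{13} + \frac{12}{29} e_{23}. Why the constraint matters: R and -R act identically through the sandwich — M has trace \frac{183}{841} either way — so only the sign condition on e_{23} picks one of the two preimages.


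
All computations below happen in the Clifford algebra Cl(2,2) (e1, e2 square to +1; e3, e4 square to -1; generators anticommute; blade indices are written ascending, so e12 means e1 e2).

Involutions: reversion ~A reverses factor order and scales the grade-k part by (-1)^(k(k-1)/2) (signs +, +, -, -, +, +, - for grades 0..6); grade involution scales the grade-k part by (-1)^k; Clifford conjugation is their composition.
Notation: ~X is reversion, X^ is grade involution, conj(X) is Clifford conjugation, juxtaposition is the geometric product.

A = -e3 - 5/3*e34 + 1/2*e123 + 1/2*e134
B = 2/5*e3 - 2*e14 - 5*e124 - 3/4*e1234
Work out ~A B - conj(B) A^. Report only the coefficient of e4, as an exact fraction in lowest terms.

first term: 2/5 - 3/8*e2 - e3 + 25/24*e4 + 29/20*e12 + 10/3*e13 - 1/5*e14 - 5/2*e23 - 5/2*e34 + 25/3*e123 - 3/4*e124 - 2*e134 + e234 + 5*e1234
second term: 2/5 + 3/8*e2 + e3 - 25/24*e4 - 29/20*e12 - 10/3*e13 + 1/5*e14 + 5/2*e23 + 5/2*e34 + 25/3*e123 - 3/4*e124 - 2*e134 + e234 + 5*e1234
Answer: 25/12


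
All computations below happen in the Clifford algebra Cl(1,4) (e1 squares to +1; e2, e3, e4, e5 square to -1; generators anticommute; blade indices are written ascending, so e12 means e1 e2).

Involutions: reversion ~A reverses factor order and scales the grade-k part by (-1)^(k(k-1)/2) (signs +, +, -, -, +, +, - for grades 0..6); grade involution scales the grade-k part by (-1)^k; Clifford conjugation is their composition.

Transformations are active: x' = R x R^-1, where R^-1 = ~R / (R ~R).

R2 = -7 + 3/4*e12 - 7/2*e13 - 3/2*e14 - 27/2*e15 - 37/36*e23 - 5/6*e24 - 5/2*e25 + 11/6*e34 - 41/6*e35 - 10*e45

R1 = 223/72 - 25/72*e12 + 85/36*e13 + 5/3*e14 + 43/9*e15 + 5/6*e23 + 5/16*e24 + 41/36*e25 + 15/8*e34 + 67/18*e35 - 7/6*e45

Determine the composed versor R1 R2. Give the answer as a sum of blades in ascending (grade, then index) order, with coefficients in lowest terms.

Distribute over the grade parts of R1 (each basis-blade product reordered to ascending indices, repeated generators contracted through their squares):
<R1>_0 (= 223/72) R2 = -1561/72 + 223/96*e12 - 1561/144*e13 - 223/48*e14 - 669/16*e15 - 8251/2592*e23 - 1115/432*e24 - 1115/144*e25 + 2453/432*e34 - 9143/432*e35 - 1115/36*e45
<R1>_2 (= -25/72*e12 + 85/36*e13 + 5/3*e14 + 43/9*e15 + 5/6*e23 + 5/16*e24 + 41/36*e25 + 15/8*e34 + 67/18*e35 - 7/6*e45) R2 = -2939/48 + 14077/2592*e12 + 18689/2592*e13 - 5513/64*e14 - 1289/108*e15 - 1399/864*e23 - 615/32*e24 - 4031/1296*e25 - 3903/64*e34 + 6215/1296*e35 + 129/32*e45 + 125/144*e1234 - 1435/1296*e1235 + 235/864*e1245 - 8255/432*e1345 - 1295/288*e2345
Summing the partial products and collecting blades:
Answer: -11939/144 + 10049/1296*e12 - 9409/2592*e13 - 17431/192*e14 - 23219/432*e15 - 389/81*e23 - 18835/864*e24 - 7033/648*e25 - 95569/1728*e34 - 10607/648*e35 - 7759/288*e45 + 125/144*e1234 - 1435/1296*e1235 + 235/864*e1245 - 8255/432*e1345 - 1295/288*e2345


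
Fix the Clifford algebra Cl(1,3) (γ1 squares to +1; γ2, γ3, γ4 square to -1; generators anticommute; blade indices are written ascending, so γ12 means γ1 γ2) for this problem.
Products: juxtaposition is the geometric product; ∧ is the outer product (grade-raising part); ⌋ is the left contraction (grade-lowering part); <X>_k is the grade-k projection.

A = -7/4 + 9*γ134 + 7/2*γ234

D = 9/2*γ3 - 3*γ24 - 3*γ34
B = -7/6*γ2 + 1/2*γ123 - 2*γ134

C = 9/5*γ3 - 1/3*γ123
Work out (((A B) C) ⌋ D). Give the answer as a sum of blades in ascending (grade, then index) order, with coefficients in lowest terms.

step 1: 18 + 49/24*γ2 - 7*γ12 + 7/4*γ14 + 9/2*γ24 + 49/12*γ34 - 7/8*γ123 + 7/2*γ134 - 21/2*γ1234
step 2: -7/24 + 521/15*γ3 + 217/20*γ4 + 63/40*γ12 - 49/72*γ13 + 63/10*γ14 + 147/40*γ23 - 7/6*γ24 - 93/5*γ123 - 3647/180*γ124 - 33/20*γ134 - 451/60*γ234
step 3: -799/5 - 651/20*γ2 - 2709/80*γ3 + 521/5*γ4 + 7/8*γ24 + 7/8*γ34
Answer: -799/5 - 651/20*γ2 - 2709/80*γ3 + 521/5*γ4 + 7/8*γ24 + 7/8*γ34


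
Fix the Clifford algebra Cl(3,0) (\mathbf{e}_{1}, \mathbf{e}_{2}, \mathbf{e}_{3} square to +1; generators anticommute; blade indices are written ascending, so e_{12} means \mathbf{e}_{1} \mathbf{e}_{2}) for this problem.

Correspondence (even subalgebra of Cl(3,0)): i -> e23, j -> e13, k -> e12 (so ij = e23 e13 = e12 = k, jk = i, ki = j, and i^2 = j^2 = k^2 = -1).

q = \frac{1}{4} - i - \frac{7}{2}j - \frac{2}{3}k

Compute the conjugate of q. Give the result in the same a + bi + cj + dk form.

In blades: q = \frac{1}{4} - \frac{2}{3} e_{12} - \frac{7}{2} e_{13} - e_{23}.
Quaternion conjugation is reversion on the even subalgebra: the scalar is fixed and every grade-2 blade flips sign, giving \frac{1}{4} + \frac{2}{3} e_{12} + \frac{7}{2} e_{13} + e_{23}; translating back:
Answer: \frac{1}{4} + i + \frac{7}{2}j + \frac{2}{3}k


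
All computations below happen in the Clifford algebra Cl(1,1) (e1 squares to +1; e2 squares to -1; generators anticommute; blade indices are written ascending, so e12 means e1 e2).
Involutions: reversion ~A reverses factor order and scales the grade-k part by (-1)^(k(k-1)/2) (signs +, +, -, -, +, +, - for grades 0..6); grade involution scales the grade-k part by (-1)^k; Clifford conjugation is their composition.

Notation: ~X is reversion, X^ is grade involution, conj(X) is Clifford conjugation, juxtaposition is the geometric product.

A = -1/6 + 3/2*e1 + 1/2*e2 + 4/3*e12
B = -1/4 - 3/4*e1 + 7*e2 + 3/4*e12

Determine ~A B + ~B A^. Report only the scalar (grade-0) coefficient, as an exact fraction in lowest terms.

first term: -67/12 + 227/24*e1 - 7/6*e2 + 133/12*e12
second term: 11/3 + 227/24*e1 - 19/6*e2 + 32/3*e12
Answer: -23/12


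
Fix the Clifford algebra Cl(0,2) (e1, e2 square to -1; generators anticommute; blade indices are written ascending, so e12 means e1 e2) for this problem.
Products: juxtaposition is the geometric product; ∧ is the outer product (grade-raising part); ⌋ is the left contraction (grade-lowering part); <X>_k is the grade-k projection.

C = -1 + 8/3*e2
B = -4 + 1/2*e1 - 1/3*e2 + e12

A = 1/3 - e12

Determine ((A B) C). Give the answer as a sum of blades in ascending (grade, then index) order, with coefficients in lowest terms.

step 1: -1/3 - 1/6*e1 - 11/18*e2 + 13/3*e12
step 2: 53/27 - 205/18*e1 - 5/18*e2 - 43/9*e12
Answer: 53/27 - 205/18*e1 - 5/18*e2 - 43/9*e12


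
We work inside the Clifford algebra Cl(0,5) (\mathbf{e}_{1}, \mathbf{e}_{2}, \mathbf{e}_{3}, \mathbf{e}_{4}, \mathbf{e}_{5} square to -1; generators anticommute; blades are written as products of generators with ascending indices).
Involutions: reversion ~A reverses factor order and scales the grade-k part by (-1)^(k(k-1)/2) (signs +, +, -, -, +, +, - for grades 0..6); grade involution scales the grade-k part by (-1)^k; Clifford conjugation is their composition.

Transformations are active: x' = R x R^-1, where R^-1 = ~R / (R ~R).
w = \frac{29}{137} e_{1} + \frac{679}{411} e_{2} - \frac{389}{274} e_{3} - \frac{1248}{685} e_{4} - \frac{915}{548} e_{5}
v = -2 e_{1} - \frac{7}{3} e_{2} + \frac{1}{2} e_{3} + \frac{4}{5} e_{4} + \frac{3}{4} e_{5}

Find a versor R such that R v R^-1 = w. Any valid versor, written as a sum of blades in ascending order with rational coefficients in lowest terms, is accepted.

Reasoning: v^2 = w^2 = -\frac{39229}{3600} since conjugation preserves the quadratic form; R = v + w = -\frac{245}{137} e_{1} - \frac{280}{411} e_{2} - \frac{126}{137} e_{3} - \frac{140}{137} e_{4} - \frac{126}{137} e_{5} is then valid when invertible, keeping its own part and reversing (v - w)/2.
Answer: -\frac{245}{137} e_{1} - \frac{280}{411} e_{2} - \frac{126}{137} e_{3} - \frac{140}{137} e_{4} - \frac{126}{137} e_{5}


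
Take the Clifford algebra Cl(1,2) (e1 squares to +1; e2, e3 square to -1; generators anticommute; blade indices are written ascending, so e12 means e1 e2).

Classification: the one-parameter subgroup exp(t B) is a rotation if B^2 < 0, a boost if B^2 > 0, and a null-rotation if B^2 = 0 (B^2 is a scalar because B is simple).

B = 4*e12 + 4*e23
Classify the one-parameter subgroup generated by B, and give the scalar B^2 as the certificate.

B^2 term by term: the squares give (4)^2*(e12)^2 + (4)^2*(e23)^2 = 16*(+1) + 16*(-1) = 0 (each basis 2-blade squares to minus the product of its generators' squares); cross terms between blades sharing an index anticommute and cancel. So B^2 = 0.
Answer: null-rotation, certificate B^2 = 0. Certificate logic: 0 is a conjugation-invariant scalar, so its sign fixes rotation versus boost versus null-rotation outright.


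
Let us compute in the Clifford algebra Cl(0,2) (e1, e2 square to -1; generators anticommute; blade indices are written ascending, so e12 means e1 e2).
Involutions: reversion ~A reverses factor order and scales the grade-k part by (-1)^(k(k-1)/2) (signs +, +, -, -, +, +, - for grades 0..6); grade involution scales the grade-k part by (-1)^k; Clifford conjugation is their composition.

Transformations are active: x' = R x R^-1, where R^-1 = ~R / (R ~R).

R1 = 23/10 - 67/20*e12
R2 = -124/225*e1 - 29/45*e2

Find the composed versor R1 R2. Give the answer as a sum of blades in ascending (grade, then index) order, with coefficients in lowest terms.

Distribute over the terms of R1 (each basis-blade product reordered to ascending indices, repeated generators contracted through their squares):
(23/10) R2 = -1426/1125*e1 - 667/450*e2
(-67/20*e12) R2 = -1943/900*e1 + 2077/1125*e2
Summing the partial products and collecting blades:
Answer: -15419/4500*e1 + 91/250*e2


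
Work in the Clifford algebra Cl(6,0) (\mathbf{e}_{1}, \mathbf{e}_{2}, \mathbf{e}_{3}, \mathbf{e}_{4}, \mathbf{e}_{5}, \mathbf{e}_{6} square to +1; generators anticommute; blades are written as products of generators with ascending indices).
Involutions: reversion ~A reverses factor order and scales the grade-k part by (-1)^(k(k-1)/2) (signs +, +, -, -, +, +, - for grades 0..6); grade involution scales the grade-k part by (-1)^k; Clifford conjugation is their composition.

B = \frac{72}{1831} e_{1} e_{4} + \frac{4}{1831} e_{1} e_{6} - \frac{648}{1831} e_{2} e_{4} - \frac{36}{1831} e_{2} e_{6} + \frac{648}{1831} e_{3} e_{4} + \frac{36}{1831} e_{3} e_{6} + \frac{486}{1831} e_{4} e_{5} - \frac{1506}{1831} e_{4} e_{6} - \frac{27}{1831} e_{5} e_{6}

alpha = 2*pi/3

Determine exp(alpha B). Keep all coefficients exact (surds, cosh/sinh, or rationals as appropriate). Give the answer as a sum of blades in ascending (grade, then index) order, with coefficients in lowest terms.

B^2 term by term: the squares give (\frac{72}{1831})^2*(e_{1} e_{4})^2 + (\frac{4}{1831})^2*(e_{1} e_{6})^2 + (-\frac{648}{1831})^2*(e_{2} e_{4})^2 + (-\frac{36}{1831})^2*(e_{2} e_{6})^2 + (\frac{648}{1831})^2*(e_{3} e_{4})^2 + (\frac{36}{1831})^2*(e_{3} e_{6})^2 + (\frac{486}{1831})^2*(e_{4} e_{5})^2 + (-\frac{1506}{1831})^2*(e_{4} e_{6})^2 + (-\frac{27}{1831})^2*(e_{5} e_{6})^2 = \frac{5184}{3352561}*(-1) + \frac{16}{3352561}*(-1) + \frac{419904}{3352561}*(-1) + \frac{1296}{3352561}*(-1) + \frac{419904}{3352561}*(-1) + \frac{1296}{3352561}*(-1) + \frac{236196}{3352561}*(-1) + \frac{2268036}{3352561}*(-1) + \frac{729}{3352561}*(-1) = -1 (each basis 2-blade squares to minus the product of its generators' squares); cross terms between blades sharing an index anticommute and cancel; the commuting (index-disjoint) pairs give grade-4 terms 2*c*c'*(blade product), which cancel blade by blade — e_{1} e_{2} e_{4} e_{6}: \frac{5184}{3352561} - \frac{5184}{3352561} = 0; e_{1} e_{3} e_{4} e_{6}: -\frac{5184}{3352561} + \frac{5184}{3352561} = 0; e_{1} e_{4} e_{5} e_{6}: -\frac{3888}{3352561} + \frac{3888}{3352561} = 0; e_{2} e_{3} e_{4} e_{6}: \frac{46656}{3352561} - \frac{46656}{3352561} = 0; e_{2} e_{4} e_{5} e_{6}: \frac{34992}{3352561} - \frac{34992}{3352561} = 0; e_{3} e_{4} e_{5} e_{6}: -\frac{34992}{3352561} + \frac{34992}{3352561} = 0 — confirming B is simple. So B^2 = -1.
B^2 = -1 — a negative square means the series sums to a rotation: l = 1, alpha*l = \frac{2 \pi}{3}, so exp(alpha B) = cos(\frac{2 \pi}{3}) + (sin(\frac{2 \pi}{3})/1)*B = - \frac{1}{2} + (\frac{\sqrt{3}}{2})*B.
Answer: - \frac{1}{2} + \frac{36 \sqrt{3}}{1831} e_{1} e_{4} + \frac{2 \sqrt{3}}{1831} e_{1} e_{6} - \frac{324 \sqrt{3}}{1831} e_{2} e_{4} - \frac{18 \sqrt{3}}{1831} e_{2} e_{6} + \frac{324 \sqrt{3}}{1831} e_{3} e_{4} + \frac{18 \sqrt{3}}{1831} e_{3} e_{6} + \frac{243 \sqrt{3}}{1831} e_{4} e_{5} - \frac{753 \sqrt{3}}{1831} e_{4} e_{6} - \frac{27 \sqrt{3}}{3662} e_{5} e_{6}
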